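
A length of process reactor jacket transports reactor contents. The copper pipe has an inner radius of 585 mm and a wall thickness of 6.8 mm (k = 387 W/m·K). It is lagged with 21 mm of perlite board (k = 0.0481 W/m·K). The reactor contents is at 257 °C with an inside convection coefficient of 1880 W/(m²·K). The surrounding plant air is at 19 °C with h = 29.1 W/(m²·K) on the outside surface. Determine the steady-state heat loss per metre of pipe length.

q′ ≈ 1910 W/m

Per-layer cylindrical resistances, series-summed:
R_inner film = 1/(h_i·2πr₁L) = 1/(1880×2π×0.585×1) = 1.447×10^-4 K/W
R_copper pipe wall = ln(591.8/585)/(2π×387×1) = 4.753×10^-6 K/W
R_perlite board = ln(612.8/591.8)/(2π×0.0481×1) = 0.1154 K/W
R_outer film = 1/(h_o·2πr_oL) = 1/(29.1×2π×0.6128×1) = 0.008925 K/W
R_total = 0.1245 K/W
Q = ΔT/R_total = 238/0.1245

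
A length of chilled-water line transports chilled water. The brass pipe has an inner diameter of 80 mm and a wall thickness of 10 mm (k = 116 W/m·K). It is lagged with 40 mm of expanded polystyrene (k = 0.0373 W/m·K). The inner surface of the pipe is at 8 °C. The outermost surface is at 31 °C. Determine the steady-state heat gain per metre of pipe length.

q′ ≈ 9.17 W/m

Radial resistances (cylindrical: R_cond = ln(r_o/r_i)/(2πkL), R_conv = 1/(h·2πrL)):
R_brass pipe wall = ln(50/40)/(2π×116×1) = 3.062×10^-4 K/W
R_expanded polystyrene = ln(90/50)/(2π×0.0373×1) = 2.508 K/W
R_total = 2.508 K/W
Q = ΔT/R_total = 23/2.508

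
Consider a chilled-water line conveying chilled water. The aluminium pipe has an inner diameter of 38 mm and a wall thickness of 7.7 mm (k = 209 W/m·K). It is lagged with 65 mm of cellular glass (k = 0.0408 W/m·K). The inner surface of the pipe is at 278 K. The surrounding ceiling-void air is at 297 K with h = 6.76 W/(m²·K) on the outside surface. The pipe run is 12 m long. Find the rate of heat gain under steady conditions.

Q ≈ 45 W

Radial resistances (cylindrical: R_cond = ln(r_o/r_i)/(2πkL), R_conv = 1/(h·2πrL)):
R_aluminium pipe wall = ln(26.7/19)/(2π×209×12) = 2.159×10^-5 K/W
R_cellular glass = ln(91.7/26.7)/(2π×0.0408×12) = 0.4011 K/W
R_outer film = 1/(h_o·2πr_oL) = 1/(6.76×2π×0.0917×12) = 0.0214 K/W
R_total = 0.4225 K/W
Q = ΔT/R_total = 19/0.4225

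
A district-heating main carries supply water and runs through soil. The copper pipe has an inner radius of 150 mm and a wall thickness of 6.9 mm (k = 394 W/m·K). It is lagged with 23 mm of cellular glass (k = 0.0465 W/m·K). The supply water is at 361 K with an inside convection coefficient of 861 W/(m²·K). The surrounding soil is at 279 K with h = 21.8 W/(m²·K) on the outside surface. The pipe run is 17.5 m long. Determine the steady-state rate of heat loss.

Cylindrical conduction, so R = ln(r₂/r₁)/(2πkL) per layer, in series:
R_inner film = 1/(h_i·2πr₁L) = 1/(861×2π×0.15×17.5) = 7.042×10^-5 K/W
R_copper pipe wall = ln(156.9/150)/(2π×394×17.5) = 1.038×10^-6 K/W
R_cellular glass = ln(179.9/156.9)/(2π×0.0465×17.5) = 0.02675 K/W
R_outer film = 1/(h_o·2πr_oL) = 1/(21.8×2π×0.1799×17.5) = 0.002319 K/W
R_total = 0.02914 K/W
Q = ΔT/R_total = 82/0.02914

Q ≈ 2810 W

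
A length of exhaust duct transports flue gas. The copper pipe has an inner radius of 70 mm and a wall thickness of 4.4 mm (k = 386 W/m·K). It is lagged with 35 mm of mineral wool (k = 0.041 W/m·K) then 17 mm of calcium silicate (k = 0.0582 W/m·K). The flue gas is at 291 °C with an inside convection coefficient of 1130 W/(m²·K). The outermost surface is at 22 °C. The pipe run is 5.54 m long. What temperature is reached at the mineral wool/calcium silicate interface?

For a radial system each layer contributes R = ln(r_out/r_in)/(2πkL); films add R = 1/(hA).
R_inner film = 1/(h_i·2πr₁L) = 1/(1130×2π×0.07×5.54) = 3.632×10^-4 K/W
R_copper pipe wall = ln(74.4/70)/(2π×386×5.54) = 4.537×10^-6 K/W
R_mineral wool = ln(109.4/74.4)/(2π×0.041×5.54) = 0.2702 K/W
R_calcium silicate = ln(126.4/109.4)/(2π×0.0582×5.54) = 0.0713 K/W
R_total = 0.3418 K/W
Q = ΔT/R_total = 269/0.3418
Q = 787 W
T_interface = T_inner − Q·ΣR(inner→interface) = 291 − 787×0.2705

T ≈ 78.1 °C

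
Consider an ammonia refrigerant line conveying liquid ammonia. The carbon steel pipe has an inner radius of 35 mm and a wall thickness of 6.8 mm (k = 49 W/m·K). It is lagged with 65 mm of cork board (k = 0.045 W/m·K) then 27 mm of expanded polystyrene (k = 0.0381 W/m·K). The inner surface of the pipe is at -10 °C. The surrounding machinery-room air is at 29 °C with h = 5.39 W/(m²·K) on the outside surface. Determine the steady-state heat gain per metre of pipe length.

Treating each annulus and film as a series resistance:
R_carbon steel pipe wall = ln(41.8/35)/(2π×49×1) = 5.767×10^-4 K/W
R_cork board = ln(106.8/41.8)/(2π×0.045×1) = 3.318 K/W
R_expanded polystyrene = ln(133.8/106.8)/(2π×0.0381×1) = 0.9415 K/W
R_outer film = 1/(h_o·2πr_oL) = 1/(5.39×2π×0.1338×1) = 0.2207 K/W
R_total = 4.48 K/W
Q = ΔT/R_total = 39/4.48

q′ ≈ 8.7 W/m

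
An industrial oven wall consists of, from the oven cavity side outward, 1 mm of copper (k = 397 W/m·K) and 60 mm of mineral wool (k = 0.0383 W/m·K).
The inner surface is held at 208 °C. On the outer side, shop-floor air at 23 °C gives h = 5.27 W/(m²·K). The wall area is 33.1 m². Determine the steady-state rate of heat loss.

Q ≈ 3490 W

Treating each layer as a thermal resistance in series:
R_copper = L/(kA) = 0.001/(397×33.1) = 7.61×10^-8 K/W
R_mineral wool = L/(kA) = 0.06/(0.0383×33.1) = 0.04733 K/W
R_outer film = 1/(h_o·A) = 1/(5.27×33.1) = 0.005733 K/W
R_total = 0.05306 K/W
Q = ΔT / R_total = 185 / 0.05306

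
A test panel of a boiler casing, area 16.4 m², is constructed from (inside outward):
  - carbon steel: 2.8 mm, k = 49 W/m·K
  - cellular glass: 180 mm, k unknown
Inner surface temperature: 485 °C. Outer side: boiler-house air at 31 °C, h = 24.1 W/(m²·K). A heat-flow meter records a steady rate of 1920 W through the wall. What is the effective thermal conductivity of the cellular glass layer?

Model the wall as resistances in series:
R_carbon steel = L/(kA) = 0.0028/(49×16.4) = 3.484×10^-6 K/W
R_outer film = 1/(h_o·A) = 1/(24.1×16.4) = 0.00253 K/W
Sum of known resistances R_other = 0.002534 K/W
Total R = ΔT/Q = 454/1920 = 0.2365 K/W
R_cellular glass = R_total − R_other = 0.2339 K/W
k = L/(R·A) = 0.18/(0.2339×16.4)

k ≈ 0.0469 W/(m·K)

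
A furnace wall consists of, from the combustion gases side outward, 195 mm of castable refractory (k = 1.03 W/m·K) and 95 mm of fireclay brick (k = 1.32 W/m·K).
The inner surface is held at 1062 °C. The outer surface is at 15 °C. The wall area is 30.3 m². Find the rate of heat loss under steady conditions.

Q ≈ 121000 W

Treating each layer as a thermal resistance in series:
R_castable refractory = L/(kA) = 0.195/(1.03×30.3) = 0.006248 K/W
R_fireclay brick = L/(kA) = 0.095/(1.32×30.3) = 0.002375 K/W
R_total = 0.008623 K/W
Q = ΔT / R_total = 1047 / 0.008623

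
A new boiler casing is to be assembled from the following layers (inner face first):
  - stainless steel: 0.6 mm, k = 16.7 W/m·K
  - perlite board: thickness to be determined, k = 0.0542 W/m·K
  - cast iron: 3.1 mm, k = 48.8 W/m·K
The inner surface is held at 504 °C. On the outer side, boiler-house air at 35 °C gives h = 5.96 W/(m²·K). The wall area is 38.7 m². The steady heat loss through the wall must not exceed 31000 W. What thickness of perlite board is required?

L ≈ 22.6 mm

Model the wall as resistances in series:
R_stainless steel = L/(kA) = 0.0006/(16.7×38.7) = 9.284×10^-7 K/W
R_cast iron = L/(kA) = 0.0031/(48.8×38.7) = 1.641×10^-6 K/W
R_outer film = 1/(h_o·A) = 1/(5.96×38.7) = 0.004336 K/W
Sum of the known resistances R_other = 0.004338 K/W
Required total resistance R_tot = ΔT/Q_allow = 469/31000 = 0.01513 K/W
R_perlite board = R_tot − R_other = 0.01079 K/W
L = R·k·A = 0.01079×0.0542×38.7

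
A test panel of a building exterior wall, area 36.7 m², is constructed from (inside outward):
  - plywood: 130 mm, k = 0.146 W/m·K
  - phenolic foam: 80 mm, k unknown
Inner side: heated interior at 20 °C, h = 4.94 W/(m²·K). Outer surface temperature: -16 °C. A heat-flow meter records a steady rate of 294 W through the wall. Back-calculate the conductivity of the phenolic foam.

k ≈ 0.0235 W/(m·K)

Using the resistance-network approach (series):
R_inner film = 1/(h_i·A) = 1/(4.94×36.7) = 0.005516 K/W
R_plywood = L/(kA) = 0.13/(0.146×36.7) = 0.02426 K/W
Sum of known resistances R_other = 0.02978 K/W
Total R = ΔT/Q = 36/294 = 0.1224 K/W
R_phenolic foam = R_total − R_other = 0.09267 K/W
k = L/(R·A) = 0.08/(0.09267×36.7)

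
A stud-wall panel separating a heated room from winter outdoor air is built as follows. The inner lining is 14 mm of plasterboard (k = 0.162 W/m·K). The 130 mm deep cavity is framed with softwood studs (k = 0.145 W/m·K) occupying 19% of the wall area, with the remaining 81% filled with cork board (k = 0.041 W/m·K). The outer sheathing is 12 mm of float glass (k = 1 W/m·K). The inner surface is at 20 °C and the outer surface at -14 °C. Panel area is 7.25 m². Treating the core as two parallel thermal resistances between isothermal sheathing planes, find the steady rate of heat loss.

Sheathing layers in series; stud and cavity paths in parallel between them.
R_inner = 0.014/(0.162×7.25) = 0.01192 K/W
R_stud  = 0.13/(0.145×0.19×7.25) = 0.6509 K/W
R_cav   = 0.13/(0.041×0.81×7.25) = 0.5399 K/W
1/R_core = 1/R_stud + 1/R_cav → R_core = 0.2951 K/W
R_outer = 0.012/(1×7.25) = 0.001655 K/W
R_total = 0.3087 K/W
Q = ΔT/R_total = 34/0.3087

Q ≈ 110 W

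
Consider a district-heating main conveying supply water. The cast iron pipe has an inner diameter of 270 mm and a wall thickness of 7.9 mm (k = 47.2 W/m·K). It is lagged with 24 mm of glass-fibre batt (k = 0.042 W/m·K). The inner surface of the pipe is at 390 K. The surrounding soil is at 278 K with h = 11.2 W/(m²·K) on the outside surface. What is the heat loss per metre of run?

q′ ≈ 166 W/m

Cylindrical conduction, so R = ln(r₂/r₁)/(2πkL) per layer, in series:
R_cast iron pipe wall = ln(142.9/135)/(2π×47.2×1) = 1.918×10^-4 K/W
R_glass-fibre batt = ln(166.9/142.9)/(2π×0.042×1) = 0.5883 K/W
R_outer film = 1/(h_o·2πr_oL) = 1/(11.2×2π×0.1669×1) = 0.08514 K/W
R_total = 0.6736 K/W
Q = ΔT/R_total = 112/0.6736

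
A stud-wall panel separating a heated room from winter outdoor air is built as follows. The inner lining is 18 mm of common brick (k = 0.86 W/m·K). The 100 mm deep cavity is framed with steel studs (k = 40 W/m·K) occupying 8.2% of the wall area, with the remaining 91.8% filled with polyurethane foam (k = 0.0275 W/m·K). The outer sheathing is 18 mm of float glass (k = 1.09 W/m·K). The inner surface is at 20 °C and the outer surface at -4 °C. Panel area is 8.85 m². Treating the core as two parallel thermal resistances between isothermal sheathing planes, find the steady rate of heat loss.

Sheathing layers in series; stud and cavity paths in parallel between them.
R_inner = 0.018/(0.86×8.85) = 0.002365 K/W
R_stud  = 0.1/(40×0.082×8.85) = 0.003445 K/W
R_cav   = 0.1/(0.0275×0.918×8.85) = 0.4476 K/W
1/R_core = 1/R_stud + 1/R_cav → R_core = 0.003419 K/W
R_outer = 0.018/(1.09×8.85) = 0.001866 K/W
R_total = 0.00765 K/W
Q = ΔT/R_total = 24/0.00765

Q ≈ 3140 W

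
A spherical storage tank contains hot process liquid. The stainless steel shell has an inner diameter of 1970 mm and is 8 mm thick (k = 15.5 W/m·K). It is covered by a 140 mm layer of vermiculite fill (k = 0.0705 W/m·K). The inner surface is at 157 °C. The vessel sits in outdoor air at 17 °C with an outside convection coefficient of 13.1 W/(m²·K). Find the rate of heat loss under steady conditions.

Each spherical layer contributes R = (1/r_i − 1/r_o)/(4πk):
R_stainless steel shell = (1/0.985 − 1/0.993)/(4π×15.5) = 4.199×10^-5 K/W
R_vermiculite fill = (1/0.993 − 1/1.133)/(4π×0.0705) = 0.1405 K/W
R_outer film = 1/(h·4πr_o²) = 1/(13.1×4π×1.133²) = 0.004732 K/W
R_total = 0.1452 K/W
Q = ΔT/R_total = 140/0.1452

Q ≈ 964 W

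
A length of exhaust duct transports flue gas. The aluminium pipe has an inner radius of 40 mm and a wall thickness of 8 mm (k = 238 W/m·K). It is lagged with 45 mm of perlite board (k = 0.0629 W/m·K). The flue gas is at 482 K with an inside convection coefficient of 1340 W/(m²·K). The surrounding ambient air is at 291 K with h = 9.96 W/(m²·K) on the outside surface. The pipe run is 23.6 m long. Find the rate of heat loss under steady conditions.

Per-layer cylindrical resistances, series-summed:
R_inner film = 1/(h_i·2πr₁L) = 1/(1340×2π×0.04×23.6) = 1.258×10^-4 K/W
R_aluminium pipe wall = ln(48/40)/(2π×238×23.6) = 5.166×10^-6 K/W
R_perlite board = ln(93/48)/(2π×0.0629×23.6) = 0.07091 K/W
R_outer film = 1/(h_o·2πr_oL) = 1/(9.96×2π×0.093×23.6) = 0.007281 K/W
R_total = 0.07832 K/W
Q = ΔT/R_total = 191/0.07832

Q ≈ 2440 W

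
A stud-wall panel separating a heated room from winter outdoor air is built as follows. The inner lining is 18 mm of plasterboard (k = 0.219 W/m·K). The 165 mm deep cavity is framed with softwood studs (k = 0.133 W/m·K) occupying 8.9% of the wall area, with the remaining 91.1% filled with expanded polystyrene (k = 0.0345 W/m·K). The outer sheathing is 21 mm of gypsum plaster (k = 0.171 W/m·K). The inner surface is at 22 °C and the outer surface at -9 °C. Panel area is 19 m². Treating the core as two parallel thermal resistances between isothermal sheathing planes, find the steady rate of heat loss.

Q ≈ 147 W

Sheathing layers in series; stud and cavity paths in parallel between them.
R_inner = 0.018/(0.219×19) = 0.004326 K/W
R_stud  = 0.165/(0.133×0.089×19) = 0.7336 K/W
R_cav   = 0.165/(0.0345×0.911×19) = 0.2763 K/W
1/R_core = 1/R_stud + 1/R_cav → R_core = 0.2007 K/W
R_outer = 0.021/(0.171×19) = 0.006464 K/W
R_total = 0.2115 K/W
Q = ΔT/R_total = 31/0.2115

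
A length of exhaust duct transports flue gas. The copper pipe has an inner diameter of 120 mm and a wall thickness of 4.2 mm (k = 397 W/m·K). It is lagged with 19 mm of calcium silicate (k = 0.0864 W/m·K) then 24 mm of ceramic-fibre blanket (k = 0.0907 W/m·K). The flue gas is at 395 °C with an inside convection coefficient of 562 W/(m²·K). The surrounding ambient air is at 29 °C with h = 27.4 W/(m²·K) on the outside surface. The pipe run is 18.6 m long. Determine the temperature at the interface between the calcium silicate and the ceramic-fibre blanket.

T ≈ 215 °C

Radial resistances (cylindrical: R_cond = ln(r_o/r_i)/(2πkL), R_conv = 1/(h·2πrL)):
R_inner film = 1/(h_i·2πr₁L) = 1/(562×2π×0.06×18.6) = 2.538×10^-4 K/W
R_copper pipe wall = ln(64.2/60)/(2π×397×18.6) = 1.458×10^-6 K/W
R_calcium silicate = ln(83.2/64.2)/(2π×0.0864×18.6) = 0.02567 K/W
R_ceramic-fibre blanket = ln(107.2/83.2)/(2π×0.0907×18.6) = 0.02391 K/W
R_outer film = 1/(h_o·2πr_oL) = 1/(27.4×2π×0.1072×18.6) = 0.002913 K/W
R_total = 0.05275 K/W
Q = ΔT/R_total = 366/0.05275
Q = 6940 W
T_interface = T_inner − Q·ΣR(inner→interface) = 395 − 6940×0.02593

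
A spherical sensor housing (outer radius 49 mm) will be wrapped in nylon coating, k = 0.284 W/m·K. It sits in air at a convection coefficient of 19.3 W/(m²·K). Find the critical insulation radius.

For a sphere r_cr = 2k/h = 2×0.284/19.3
r_cr = 29.4 mm; since the bare radius (49 mm) is above r_cr, any added insulation will reduce heat loss.

r_cr ≈ 29.4 mm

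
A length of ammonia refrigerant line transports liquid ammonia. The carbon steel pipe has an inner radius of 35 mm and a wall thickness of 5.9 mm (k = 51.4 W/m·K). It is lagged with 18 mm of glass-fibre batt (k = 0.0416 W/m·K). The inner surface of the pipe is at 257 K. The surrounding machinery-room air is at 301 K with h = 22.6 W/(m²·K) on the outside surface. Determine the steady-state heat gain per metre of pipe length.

q′ ≈ 29 W/m

Radial resistances (cylindrical: R_cond = ln(r_o/r_i)/(2πkL), R_conv = 1/(h·2πrL)):
R_carbon steel pipe wall = ln(40.9/35)/(2π×51.4×1) = 4.824×10^-4 K/W
R_glass-fibre batt = ln(58.9/40.9)/(2π×0.0416×1) = 1.395 K/W
R_outer film = 1/(h_o·2πr_oL) = 1/(22.6×2π×0.0589×1) = 0.1196 K/W
R_total = 1.515 K/W
Q = ΔT/R_total = 44/1.515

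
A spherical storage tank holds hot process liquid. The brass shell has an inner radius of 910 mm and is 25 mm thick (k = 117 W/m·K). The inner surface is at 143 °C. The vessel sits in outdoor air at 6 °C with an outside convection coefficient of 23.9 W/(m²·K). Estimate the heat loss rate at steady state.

Q ≈ 35800 W

Radial (spherical) resistances in series:
R_brass shell = (1/0.91 − 1/0.935)/(4π×117) = 1.998×10^-5 K/W
R_outer film = 1/(h·4πr_o²) = 1/(23.9×4π×0.935²) = 0.003809 K/W
R_total = 0.003829 K/W
Q = ΔT/R_total = 137/0.003829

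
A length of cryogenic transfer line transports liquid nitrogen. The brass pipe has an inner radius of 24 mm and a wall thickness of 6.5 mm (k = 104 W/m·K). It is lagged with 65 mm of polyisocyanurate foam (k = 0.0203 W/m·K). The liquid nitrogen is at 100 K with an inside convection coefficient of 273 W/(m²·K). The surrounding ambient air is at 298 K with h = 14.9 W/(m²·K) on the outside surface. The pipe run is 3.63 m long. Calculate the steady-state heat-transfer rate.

Cylindrical conduction, so R = ln(r₂/r₁)/(2πkL) per layer, in series:
R_inner film = 1/(h_i·2πr₁L) = 1/(273×2π×0.024×3.63) = 0.006692 K/W
R_brass pipe wall = ln(30.5/24)/(2π×104×3.63) = 1.01×10^-4 K/W
R_polyisocyanurate foam = ln(95.5/30.5)/(2π×0.0203×3.63) = 2.465 K/W
R_outer film = 1/(h_o·2πr_oL) = 1/(14.9×2π×0.0955×3.63) = 0.03081 K/W
R_total = 2.503 K/W
Q = ΔT/R_total = 198/2.503

Q ≈ 79.1 W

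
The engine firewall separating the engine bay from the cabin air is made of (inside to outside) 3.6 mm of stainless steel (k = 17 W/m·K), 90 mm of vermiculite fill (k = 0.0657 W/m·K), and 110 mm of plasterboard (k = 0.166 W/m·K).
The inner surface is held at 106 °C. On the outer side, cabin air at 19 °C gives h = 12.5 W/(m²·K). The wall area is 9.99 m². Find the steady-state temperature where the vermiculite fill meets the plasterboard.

T ≈ 49.6 °C

Model the wall as resistances in series:
R_stainless steel = L/(kA) = 0.0036/(17×9.99) = 2.12×10^-5 K/W
R_vermiculite fill = L/(kA) = 0.09/(0.0657×9.99) = 0.1371 K/W
R_plasterboard = L/(kA) = 0.11/(0.166×9.99) = 0.06633 K/W
R_outer film = 1/(h_o·A) = 1/(12.5×9.99) = 0.008008 K/W
R_total = 0.2115 K/W;  Q = ΔT/R_total = 87/0.2115 = 411.4 W
T_interface = T_inner − Q·ΣR(inner→interface) = 106 − 411×0.1371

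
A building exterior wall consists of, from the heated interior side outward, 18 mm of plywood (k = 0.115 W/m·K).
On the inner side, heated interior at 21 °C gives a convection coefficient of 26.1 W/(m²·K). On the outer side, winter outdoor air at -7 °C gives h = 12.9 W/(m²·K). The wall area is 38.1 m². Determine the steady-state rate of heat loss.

Q ≈ 3920 W

Treating each layer as a thermal resistance in series:
R_inner film = 1/(h_i·A) = 1/(26.1×38.1) = 0.001006 K/W
R_plywood = L/(kA) = 0.018/(0.115×38.1) = 0.004108 K/W
R_outer film = 1/(h_o·A) = 1/(12.9×38.1) = 0.002035 K/W
R_total = 0.007148 K/W
Q = ΔT / R_total = 28 / 0.007148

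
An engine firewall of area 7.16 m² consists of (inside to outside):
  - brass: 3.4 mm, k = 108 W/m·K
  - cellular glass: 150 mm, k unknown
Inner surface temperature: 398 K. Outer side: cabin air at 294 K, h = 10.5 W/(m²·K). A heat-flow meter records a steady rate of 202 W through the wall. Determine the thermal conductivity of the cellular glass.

Model the wall as resistances in series:
R_brass = L/(kA) = 0.0034/(108×7.16) = 4.397×10^-6 K/W
R_outer film = 1/(h_o·A) = 1/(10.5×7.16) = 0.0133 K/W
Sum of known resistances R_other = 0.01331 K/W
Total R = ΔT/Q = 104/202 = 0.5149 K/W
R_cellular glass = R_total − R_other = 0.5015 K/W
k = L/(R·A) = 0.15/(0.5015×7.16)

k ≈ 0.0418 W/(m·K)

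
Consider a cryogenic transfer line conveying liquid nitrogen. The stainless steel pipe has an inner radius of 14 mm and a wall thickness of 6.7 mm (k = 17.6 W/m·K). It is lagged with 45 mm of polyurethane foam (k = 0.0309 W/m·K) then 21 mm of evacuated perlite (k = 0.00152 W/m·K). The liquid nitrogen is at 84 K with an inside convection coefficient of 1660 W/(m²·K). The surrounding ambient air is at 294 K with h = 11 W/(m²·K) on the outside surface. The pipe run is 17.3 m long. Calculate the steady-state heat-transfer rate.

Q ≈ 103 W

Per-layer cylindrical resistances, series-summed:
R_inner film = 1/(h_i·2πr₁L) = 1/(1660×2π×0.014×17.3) = 3.959×10^-4 K/W
R_stainless steel pipe wall = ln(20.7/14)/(2π×17.6×17.3) = 2.044×10^-4 K/W
R_polyurethane foam = ln(65.7/20.7)/(2π×0.0309×17.3) = 0.3439 K/W
R_evacuated perlite = ln(86.7/65.7)/(2π×0.00152×17.3) = 1.679 K/W
R_outer film = 1/(h_o·2πr_oL) = 1/(11×2π×0.0867×17.3) = 0.009646 K/W
R_total = 2.033 K/W
Q = ΔT/R_total = 210/2.033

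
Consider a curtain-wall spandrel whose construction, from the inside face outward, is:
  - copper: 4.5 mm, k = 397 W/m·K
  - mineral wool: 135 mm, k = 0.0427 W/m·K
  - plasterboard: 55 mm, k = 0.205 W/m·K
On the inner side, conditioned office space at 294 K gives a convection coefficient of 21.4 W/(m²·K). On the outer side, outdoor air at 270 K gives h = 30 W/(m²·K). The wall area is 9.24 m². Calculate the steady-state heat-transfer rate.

Q ≈ 63.2 W

Treating each layer as a thermal resistance in series:
R_inner film = 1/(h_i·A) = 1/(21.4×9.24) = 0.005057 K/W
R_copper = L/(kA) = 0.0045/(397×9.24) = 1.227×10^-6 K/W
R_mineral wool = L/(kA) = 0.135/(0.0427×9.24) = 0.3422 K/W
R_plasterboard = L/(kA) = 0.055/(0.205×9.24) = 0.02904 K/W
R_outer film = 1/(h_o·A) = 1/(30×9.24) = 0.003608 K/W
R_total = 0.3799 K/W
Q = ΔT / R_total = 24 / 0.3799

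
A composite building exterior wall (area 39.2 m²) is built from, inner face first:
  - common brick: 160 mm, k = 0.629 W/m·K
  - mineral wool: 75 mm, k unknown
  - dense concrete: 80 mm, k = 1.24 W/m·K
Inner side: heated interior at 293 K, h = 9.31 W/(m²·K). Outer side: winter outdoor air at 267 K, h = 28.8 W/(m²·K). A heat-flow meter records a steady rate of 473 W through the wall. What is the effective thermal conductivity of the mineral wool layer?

Using the resistance-network approach (series):
R_inner film = 1/(h_i·A) = 1/(9.31×39.2) = 0.00274 K/W
R_common brick = L/(kA) = 0.16/(0.629×39.2) = 0.006489 K/W
R_dense concrete = L/(kA) = 0.08/(1.24×39.2) = 0.001646 K/W
R_outer film = 1/(h_o·A) = 1/(28.8×39.2) = 8.858×10^-4 K/W
Sum of known resistances R_other = 0.01176 K/W
Total R = ΔT/Q = 26/473 = 0.05497 K/W
R_mineral wool = R_total − R_other = 0.04321 K/W
k = L/(R·A) = 0.075/(0.04321×39.2)

k ≈ 0.0443 W/(m·K)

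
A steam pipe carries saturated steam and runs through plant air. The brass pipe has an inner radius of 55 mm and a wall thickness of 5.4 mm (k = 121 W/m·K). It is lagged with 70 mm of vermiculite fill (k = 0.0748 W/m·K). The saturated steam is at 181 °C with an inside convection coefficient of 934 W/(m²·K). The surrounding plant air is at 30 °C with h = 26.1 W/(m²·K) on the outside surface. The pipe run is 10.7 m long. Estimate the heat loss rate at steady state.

Q ≈ 957 W

Treating each annulus and film as a series resistance:
R_inner film = 1/(h_i·2πr₁L) = 1/(934×2π×0.055×10.7) = 2.896×10^-4 K/W
R_brass pipe wall = ln(60.4/55)/(2π×121×10.7) = 1.151×10^-5 K/W
R_vermiculite fill = ln(130.4/60.4)/(2π×0.0748×10.7) = 0.153 K/W
R_outer film = 1/(h_o·2πr_oL) = 1/(26.1×2π×0.1304×10.7) = 0.00437 K/W
R_total = 0.1577 K/W
Q = ΔT/R_total = 151/0.1577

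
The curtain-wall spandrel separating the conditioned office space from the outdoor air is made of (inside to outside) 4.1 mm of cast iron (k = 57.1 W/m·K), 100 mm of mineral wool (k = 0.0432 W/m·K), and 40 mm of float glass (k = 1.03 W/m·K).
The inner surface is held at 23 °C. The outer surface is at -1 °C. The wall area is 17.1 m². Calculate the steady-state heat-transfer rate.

Q ≈ 174 W

Model the wall as resistances in series:
R_cast iron = L/(kA) = 0.0041/(57.1×17.1) = 4.199×10^-6 K/W
R_mineral wool = L/(kA) = 0.1/(0.0432×17.1) = 0.1354 K/W
R_float glass = L/(kA) = 0.04/(1.03×17.1) = 0.002271 K/W
R_total = 0.1376 K/W
Q = ΔT / R_total = 24 / 0.1376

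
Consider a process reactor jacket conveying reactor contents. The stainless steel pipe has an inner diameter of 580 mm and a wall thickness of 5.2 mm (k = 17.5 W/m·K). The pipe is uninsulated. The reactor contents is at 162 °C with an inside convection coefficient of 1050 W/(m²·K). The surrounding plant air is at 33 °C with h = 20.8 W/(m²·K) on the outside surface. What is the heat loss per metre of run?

Per-layer cylindrical resistances, series-summed:
R_inner film = 1/(h_i·2πr₁L) = 1/(1050×2π×0.29×1) = 5.227×10^-4 K/W
R_stainless steel pipe wall = ln(295.2/290)/(2π×17.5×1) = 1.616×10^-4 K/W
R_outer film = 1/(h_o·2πr_oL) = 1/(20.8×2π×0.2952×1) = 0.02592 K/W
R_total = 0.0266 K/W
Q = ΔT/R_total = 129/0.0266

q′ ≈ 4850 W/m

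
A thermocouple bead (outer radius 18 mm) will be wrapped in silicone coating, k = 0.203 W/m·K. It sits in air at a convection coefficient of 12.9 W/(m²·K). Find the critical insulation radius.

For a sphere r_cr = 2k/h = 2×0.203/12.9
r_cr = 31.5 mm; since the bare radius (18 mm) is below r_cr, adding a thin layer of insulation will *increase* heat loss.

r_cr ≈ 31.5 mm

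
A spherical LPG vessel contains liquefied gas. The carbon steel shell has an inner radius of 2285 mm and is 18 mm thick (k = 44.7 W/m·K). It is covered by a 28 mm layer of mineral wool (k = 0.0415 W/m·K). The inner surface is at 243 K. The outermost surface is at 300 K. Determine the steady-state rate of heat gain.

Q ≈ 5700 W

For a spherical shell R = (1/r₁ − 1/r₂)/(4πk); film R = 1/(h·4πr²). In series:
R_carbon steel shell = (1/2.285 − 1/2.303)/(4π×44.7) = 6.089×10^-6 K/W
R_mineral wool = (1/2.303 − 1/2.331)/(4π×0.0415) = 0.01 K/W
R_total = 0.01001 K/W
Q = ΔT/R_total = 57/0.01001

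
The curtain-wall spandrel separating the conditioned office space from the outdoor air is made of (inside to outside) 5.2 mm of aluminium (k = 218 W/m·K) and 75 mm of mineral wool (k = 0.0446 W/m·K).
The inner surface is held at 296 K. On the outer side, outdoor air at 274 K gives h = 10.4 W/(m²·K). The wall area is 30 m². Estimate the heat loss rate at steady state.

Q ≈ 371 W

Using the resistance-network approach (series):
R_aluminium = L/(kA) = 0.0052/(218×30) = 7.951×10^-7 K/W
R_mineral wool = L/(kA) = 0.075/(0.0446×30) = 0.05605 K/W
R_outer film = 1/(h_o·A) = 1/(10.4×30) = 0.003205 K/W
R_total = 0.05926 K/W
Q = ΔT / R_total = 22 / 0.05926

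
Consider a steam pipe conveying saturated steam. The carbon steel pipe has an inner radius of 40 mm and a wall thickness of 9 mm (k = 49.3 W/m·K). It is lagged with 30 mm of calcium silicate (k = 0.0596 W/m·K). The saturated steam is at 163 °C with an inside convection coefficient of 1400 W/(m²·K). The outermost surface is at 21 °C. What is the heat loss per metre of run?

Radial resistances (cylindrical: R_cond = ln(r_o/r_i)/(2πkL), R_conv = 1/(h·2πrL)):
R_inner film = 1/(h_i·2πr₁L) = 1/(1400×2π×0.04×1) = 0.002842 K/W
R_carbon steel pipe wall = ln(49/40)/(2π×49.3×1) = 6.552×10^-4 K/W
R_calcium silicate = ln(79/49)/(2π×0.0596×1) = 1.275 K/W
R_total = 1.279 K/W
Q = ΔT/R_total = 142/1.279

q′ ≈ 111 W/m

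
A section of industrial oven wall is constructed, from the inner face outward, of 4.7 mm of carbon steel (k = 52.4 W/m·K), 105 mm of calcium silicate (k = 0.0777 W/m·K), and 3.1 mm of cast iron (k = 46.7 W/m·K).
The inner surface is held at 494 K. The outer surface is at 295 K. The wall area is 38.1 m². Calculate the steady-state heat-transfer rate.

Model the wall as resistances in series:
R_carbon steel = L/(kA) = 0.0047/(52.4×38.1) = 2.354×10^-6 K/W
R_calcium silicate = L/(kA) = 0.105/(0.0777×38.1) = 0.03547 K/W
R_cast iron = L/(kA) = 0.0031/(46.7×38.1) = 1.742×10^-6 K/W
R_total = 0.03547 K/W
Q = ΔT / R_total = 199 / 0.03547

Q ≈ 5610 W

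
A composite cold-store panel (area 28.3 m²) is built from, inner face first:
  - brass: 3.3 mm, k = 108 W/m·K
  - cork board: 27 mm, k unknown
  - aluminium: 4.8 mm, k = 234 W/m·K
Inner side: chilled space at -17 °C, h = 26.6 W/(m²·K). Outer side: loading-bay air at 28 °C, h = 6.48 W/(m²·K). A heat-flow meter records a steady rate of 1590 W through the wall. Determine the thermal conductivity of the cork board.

Series thermal resistances:
R_inner film = 1/(h_i·A) = 1/(26.6×28.3) = 0.001328 K/W
R_brass = L/(kA) = 0.0033/(108×28.3) = 1.08×10^-6 K/W
R_aluminium = L/(kA) = 0.0048/(234×28.3) = 7.248×10^-7 K/W
R_outer film = 1/(h_o·A) = 1/(6.48×28.3) = 0.005453 K/W
Sum of known resistances R_other = 0.006783 K/W
Total R = ΔT/Q = 45/1590 = 0.0283 K/W
R_cork board = R_total − R_other = 0.02152 K/W
k = L/(R·A) = 0.027/(0.02152×28.3)

k ≈ 0.0443 W/(m·K)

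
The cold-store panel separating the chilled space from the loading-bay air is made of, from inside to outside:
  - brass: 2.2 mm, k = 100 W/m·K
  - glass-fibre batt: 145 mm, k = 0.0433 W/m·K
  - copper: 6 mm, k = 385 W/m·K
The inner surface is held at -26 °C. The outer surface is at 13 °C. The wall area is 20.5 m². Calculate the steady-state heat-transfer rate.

Model the wall as resistances in series:
R_brass = L/(kA) = 0.0022/(100×20.5) = 1.073×10^-6 K/W
R_glass-fibre batt = L/(kA) = 0.145/(0.0433×20.5) = 0.1634 K/W
R_copper = L/(kA) = 0.006/(385×20.5) = 7.602×10^-7 K/W
R_total = 0.1634 K/W
Q = ΔT / R_total = 39 / 0.1634

Q ≈ 239 W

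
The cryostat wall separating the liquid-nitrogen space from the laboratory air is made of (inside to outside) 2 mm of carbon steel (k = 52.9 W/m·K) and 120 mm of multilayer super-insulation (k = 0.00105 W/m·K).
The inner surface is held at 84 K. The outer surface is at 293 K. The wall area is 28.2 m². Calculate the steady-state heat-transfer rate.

Q ≈ 51.6 W

Using the resistance-network approach (series):
R_carbon steel = L/(kA) = 0.002/(52.9×28.2) = 1.341×10^-6 K/W
R_multilayer super-insulation = L/(kA) = 0.12/(0.00105×28.2) = 4.053 K/W
R_total = 4.053 K/W
Q = ΔT / R_total = 209 / 4.053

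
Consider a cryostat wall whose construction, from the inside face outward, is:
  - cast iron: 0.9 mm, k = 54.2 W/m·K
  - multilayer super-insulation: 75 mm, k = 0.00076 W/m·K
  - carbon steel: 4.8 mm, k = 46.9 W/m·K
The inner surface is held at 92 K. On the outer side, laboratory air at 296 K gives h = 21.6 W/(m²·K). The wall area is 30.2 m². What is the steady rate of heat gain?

Thermal resistances in series:
R_cast iron = L/(kA) = 0.0009/(54.2×30.2) = 5.498×10^-7 K/W
R_multilayer super-insulation = L/(kA) = 0.075/(0.00076×30.2) = 3.268 K/W
R_carbon steel = L/(kA) = 0.0048/(46.9×30.2) = 3.389×10^-6 K/W
R_outer film = 1/(h_o·A) = 1/(21.6×30.2) = 0.001533 K/W
R_total = 3.269 K/W
Q = ΔT / R_total = 204 / 3.269

Q ≈ 62.4 W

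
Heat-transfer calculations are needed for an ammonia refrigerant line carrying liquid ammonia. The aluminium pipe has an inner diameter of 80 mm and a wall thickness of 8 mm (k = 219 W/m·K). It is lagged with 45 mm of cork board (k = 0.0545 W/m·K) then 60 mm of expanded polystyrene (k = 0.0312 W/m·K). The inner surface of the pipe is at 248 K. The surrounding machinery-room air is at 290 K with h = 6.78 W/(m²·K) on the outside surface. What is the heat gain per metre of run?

q′ ≈ 9.08 W/m

Cylindrical conduction, so R = ln(r₂/r₁)/(2πkL) per layer, in series:
R_aluminium pipe wall = ln(48/40)/(2π×219×1) = 1.325×10^-4 K/W
R_cork board = ln(93/48)/(2π×0.0545×1) = 1.931 K/W
R_expanded polystyrene = ln(153/93)/(2π×0.0312×1) = 2.54 K/W
R_outer film = 1/(h_o·2πr_oL) = 1/(6.78×2π×0.153×1) = 0.1534 K/W
R_total = 4.625 K/W
Q = ΔT/R_total = 42/4.625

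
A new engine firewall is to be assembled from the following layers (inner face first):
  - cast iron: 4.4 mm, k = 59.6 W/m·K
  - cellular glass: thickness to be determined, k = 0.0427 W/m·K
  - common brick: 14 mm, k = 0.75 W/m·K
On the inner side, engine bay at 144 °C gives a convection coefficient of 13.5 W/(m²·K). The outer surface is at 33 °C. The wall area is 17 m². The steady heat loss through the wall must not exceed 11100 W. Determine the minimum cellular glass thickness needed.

L ≈ 3.3 mm

Using the resistance-network approach (series):
R_inner film = 1/(h_i·A) = 1/(13.5×17) = 0.004357 K/W
R_cast iron = L/(kA) = 0.0044/(59.6×17) = 4.343×10^-6 K/W
R_common brick = L/(kA) = 0.014/(0.75×17) = 0.001098 K/W
Sum of the known resistances R_other = 0.00546 K/W
Required total resistance R_tot = ΔT/Q_allow = 111/11100 = 0.01 K/W
R_cellular glass = R_tot − R_other = 0.00454 K/W
L = R·k·A = 0.00454×0.0427×17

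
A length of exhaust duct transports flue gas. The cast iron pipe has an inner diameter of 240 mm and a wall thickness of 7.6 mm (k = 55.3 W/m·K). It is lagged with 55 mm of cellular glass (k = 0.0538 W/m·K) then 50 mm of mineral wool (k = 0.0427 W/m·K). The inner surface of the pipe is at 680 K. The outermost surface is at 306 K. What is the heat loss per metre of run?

q′ ≈ 191 W/m

For a radial system each layer contributes R = ln(r_out/r_in)/(2πkL); films add R = 1/(hA).
R_cast iron pipe wall = ln(127.6/120)/(2π×55.3×1) = 1.767×10^-4 K/W
R_cellular glass = ln(182.6/127.6)/(2π×0.0538×1) = 1.06 K/W
R_mineral wool = ln(232.6/182.6)/(2π×0.0427×1) = 0.9021 K/W
R_total = 1.962 K/W
Q = ΔT/R_total = 374/1.962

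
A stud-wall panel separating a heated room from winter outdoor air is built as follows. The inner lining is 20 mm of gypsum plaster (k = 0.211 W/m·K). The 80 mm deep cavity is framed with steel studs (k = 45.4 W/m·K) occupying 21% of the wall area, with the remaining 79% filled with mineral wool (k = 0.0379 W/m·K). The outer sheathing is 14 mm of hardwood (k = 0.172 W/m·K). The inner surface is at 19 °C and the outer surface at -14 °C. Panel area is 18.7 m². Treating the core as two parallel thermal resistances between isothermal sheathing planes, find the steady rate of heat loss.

Sheathing layers in series; stud and cavity paths in parallel between them.
R_inner = 0.02/(0.211×18.7) = 0.005069 K/W
R_stud  = 0.08/(45.4×0.21×18.7) = 4.487×10^-4 K/W
R_cav   = 0.08/(0.0379×0.79×18.7) = 0.1429 K/W
1/R_core = 1/R_stud + 1/R_cav → R_core = 4.473×10^-4 K/W
R_outer = 0.014/(0.172×18.7) = 0.004353 K/W
R_total = 0.009869 K/W
Q = ΔT/R_total = 33/0.009869

Q ≈ 3340 W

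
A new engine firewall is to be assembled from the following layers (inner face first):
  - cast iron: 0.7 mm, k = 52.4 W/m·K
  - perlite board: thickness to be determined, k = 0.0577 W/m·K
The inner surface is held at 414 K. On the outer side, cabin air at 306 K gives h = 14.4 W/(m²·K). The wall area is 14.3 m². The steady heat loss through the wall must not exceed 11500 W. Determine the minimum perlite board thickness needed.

L ≈ 3.74 mm

Model the wall as resistances in series:
R_cast iron = L/(kA) = 0.0007/(52.4×14.3) = 9.342×10^-7 K/W
R_outer film = 1/(h_o·A) = 1/(14.4×14.3) = 0.004856 K/W
Sum of the known resistances R_other = 0.004857 K/W
Required total resistance R_tot = ΔT/Q_allow = 108/11500 = 0.009391 K/W
R_perlite board = R_tot − R_other = 0.004534 K/W
L = R·k·A = 0.004534×0.0577×14.3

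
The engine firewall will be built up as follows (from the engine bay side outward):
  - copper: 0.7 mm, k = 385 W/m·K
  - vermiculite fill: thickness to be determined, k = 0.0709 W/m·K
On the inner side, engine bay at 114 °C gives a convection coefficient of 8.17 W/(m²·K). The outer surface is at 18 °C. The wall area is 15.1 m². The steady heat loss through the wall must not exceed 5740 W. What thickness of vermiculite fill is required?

L ≈ 9.23 mm

Treating each layer as a thermal resistance in series:
R_inner film = 1/(h_i·A) = 1/(8.17×15.1) = 0.008106 K/W
R_copper = L/(kA) = 0.0007/(385×15.1) = 1.204×10^-7 K/W
Sum of the known resistances R_other = 0.008106 K/W
Required total resistance R_tot = ΔT/Q_allow = 96/5740 = 0.01672 K/W
R_vermiculite fill = R_tot − R_other = 0.008619 K/W
L = R·k·A = 0.008619×0.0709×15.1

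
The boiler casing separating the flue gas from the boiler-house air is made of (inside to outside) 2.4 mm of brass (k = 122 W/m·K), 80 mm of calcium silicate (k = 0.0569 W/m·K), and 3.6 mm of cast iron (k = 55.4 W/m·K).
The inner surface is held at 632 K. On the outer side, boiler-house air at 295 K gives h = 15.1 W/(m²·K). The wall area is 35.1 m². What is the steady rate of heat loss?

Thermal resistances in series:
R_brass = L/(kA) = 0.0024/(122×35.1) = 5.605×10^-7 K/W
R_calcium silicate = L/(kA) = 0.08/(0.0569×35.1) = 0.04006 K/W
R_cast iron = L/(kA) = 0.0036/(55.4×35.1) = 1.851×10^-6 K/W
R_outer film = 1/(h_o·A) = 1/(15.1×35.1) = 0.001887 K/W
R_total = 0.04195 K/W
Q = ΔT / R_total = 337 / 0.04195

Q ≈ 8030 W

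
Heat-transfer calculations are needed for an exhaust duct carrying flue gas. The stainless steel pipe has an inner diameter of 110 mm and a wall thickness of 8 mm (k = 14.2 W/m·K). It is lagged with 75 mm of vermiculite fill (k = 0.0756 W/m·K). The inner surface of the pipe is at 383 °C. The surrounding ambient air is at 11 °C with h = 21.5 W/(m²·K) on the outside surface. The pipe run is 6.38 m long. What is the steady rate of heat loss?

Q ≈ 1390 W

Cylindrical conduction, so R = ln(r₂/r₁)/(2πkL) per layer, in series:
R_stainless steel pipe wall = ln(63/55)/(2π×14.2×6.38) = 2.386×10^-4 K/W
R_vermiculite fill = ln(138/63)/(2π×0.0756×6.38) = 0.2587 K/W
R_outer film = 1/(h_o·2πr_oL) = 1/(21.5×2π×0.138×6.38) = 0.008408 K/W
R_total = 0.2674 K/W
Q = ΔT/R_total = 372/0.2674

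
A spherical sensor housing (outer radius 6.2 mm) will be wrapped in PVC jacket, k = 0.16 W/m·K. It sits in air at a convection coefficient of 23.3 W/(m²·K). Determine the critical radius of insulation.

For a sphere r_cr = 2k/h = 2×0.16/23.3
r_cr = 13.7 mm; since the bare radius (6.2 mm) is below r_cr, adding a thin layer of insulation will *increase* heat loss.

r_cr ≈ 13.7 mm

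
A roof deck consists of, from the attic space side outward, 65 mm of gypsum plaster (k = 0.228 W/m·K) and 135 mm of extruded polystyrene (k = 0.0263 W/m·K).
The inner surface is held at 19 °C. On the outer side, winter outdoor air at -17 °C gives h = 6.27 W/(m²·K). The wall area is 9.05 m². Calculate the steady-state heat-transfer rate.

Q ≈ 58.4 W

Model the wall as resistances in series:
R_gypsum plaster = L/(kA) = 0.065/(0.228×9.05) = 0.0315 K/W
R_extruded polystyrene = L/(kA) = 0.135/(0.0263×9.05) = 0.5672 K/W
R_outer film = 1/(h_o·A) = 1/(6.27×9.05) = 0.01762 K/W
R_total = 0.6163 K/W
Q = ΔT / R_total = 36 / 0.6163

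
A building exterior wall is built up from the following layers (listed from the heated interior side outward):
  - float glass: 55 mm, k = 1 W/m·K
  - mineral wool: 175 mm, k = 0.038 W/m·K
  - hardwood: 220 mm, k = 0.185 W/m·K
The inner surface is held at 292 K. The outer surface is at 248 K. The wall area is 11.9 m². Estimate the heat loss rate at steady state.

Q ≈ 89.5 W

Model the wall as resistances in series:
R_float glass = L/(kA) = 0.055/(1×11.9) = 0.004622 K/W
R_mineral wool = L/(kA) = 0.175/(0.038×11.9) = 0.387 K/W
R_hardwood = L/(kA) = 0.22/(0.185×11.9) = 0.09993 K/W
R_total = 0.4916 K/W
Q = ΔT / R_total = 44 / 0.4916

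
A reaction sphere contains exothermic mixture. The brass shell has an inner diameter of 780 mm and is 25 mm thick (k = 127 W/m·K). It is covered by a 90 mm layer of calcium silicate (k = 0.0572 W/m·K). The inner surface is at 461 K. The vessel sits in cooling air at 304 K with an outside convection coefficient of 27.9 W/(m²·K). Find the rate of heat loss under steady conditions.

Each spherical layer contributes R = (1/r_i − 1/r_o)/(4πk):
R_brass shell = (1/0.39 − 1/0.415)/(4π×127) = 9.679×10^-5 K/W
R_calcium silicate = (1/0.415 − 1/0.505)/(4π×0.0572) = 0.5974 K/W
R_outer film = 1/(h·4πr_o²) = 1/(27.9×4π×0.505²) = 0.01118 K/W
R_total = 0.6087 K/W
Q = ΔT/R_total = 157/0.6087

Q ≈ 258 W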